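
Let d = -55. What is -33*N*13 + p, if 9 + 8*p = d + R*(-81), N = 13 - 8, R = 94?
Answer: -12419/4 ≈ -3104.8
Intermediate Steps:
N = 5
p = -3839/4 (p = -9/8 + (-55 + 94*(-81))/8 = -9/8 + (-55 - 7614)/8 = -9/8 + (⅛)*(-7669) = -9/8 - 7669/8 = -3839/4 ≈ -959.75)
-33*N*13 + p = -33*5*13 - 3839/4 = -165*13 - 3839/4 = -2145 - 3839/4 = -12419/4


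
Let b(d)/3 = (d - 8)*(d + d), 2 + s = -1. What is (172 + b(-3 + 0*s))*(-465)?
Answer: -172050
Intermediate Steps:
s = -3 (s = -2 - 1 = -3)
b(d) = 6*d*(-8 + d) (b(d) = 3*((d - 8)*(d + d)) = 3*((-8 + d)*(2*d)) = 3*(2*d*(-8 + d)) = 6*d*(-8 + d))
(172 + b(-3 + 0*s))*(-465) = (172 + 6*(-3 + 0*(-3))*(-8 + (-3 + 0*(-3))))*(-465) = (172 + 6*(-3 + 0)*(-8 + (-3 + 0)))*(-465) = (172 + 6*(-3)*(-8 - 3))*(-465) = (172 + 6*(-3)*(-11))*(-465) = (172 + 198)*(-465) = 370*(-465) = -172050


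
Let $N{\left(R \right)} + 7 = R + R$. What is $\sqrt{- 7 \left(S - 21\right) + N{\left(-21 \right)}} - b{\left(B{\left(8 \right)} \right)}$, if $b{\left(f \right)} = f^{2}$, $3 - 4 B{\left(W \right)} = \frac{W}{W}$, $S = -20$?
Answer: $- \frac{1}{4} + \sqrt{238} \approx 15.177$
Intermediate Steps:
$B{\left(W \right)} = \frac{1}{2}$ ($B{\left(W \right)} = \frac{3}{4} - \frac{W \frac{1}{W}}{4} = \frac{3}{4} - \frac{1}{4} = \frac{1}{2}$)
$N{\left(R \right)} = -7 + 2 R$ ($N{\left(R \right)} = -7 + \left(R + R\right) = -7 + 2 R$)
$\sqrt{- 7 \left(S - 21\right) + N{\left(-21 \right)}} - b{\left(B{\left(8 \right)} \right)} = \sqrt{- 7 \left(-20 - 21\right) + \left(-7 + 2 \left(-21\right)\right)} - \left(\frac{1}{2}\right)^{2} = \sqrt{\left(-7\right) \left(-41\right) - 49} - \frac{1}{4} = \sqrt{287 - 49} - \frac{1}{4} = \sqrt{238} - \frac{1}{4} = - \frac{1}{4} + \sqrt{238}$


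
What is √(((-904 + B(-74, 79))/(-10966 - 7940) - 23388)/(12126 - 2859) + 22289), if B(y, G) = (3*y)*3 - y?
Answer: √19002753666788510297/29200317 ≈ 149.29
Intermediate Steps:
B(y, G) = 8*y (B(y, G) = 9*y - y = 8*y)
√(((-904 + B(-74, 79))/(-10966 - 7940) - 23388)/(12126 - 2859) + 22289) = √(((-904 + 8*(-74))/(-10966 - 7940) - 23388)/(12126 - 2859) + 22289) = √(((-904 - 592)/(-18906) - 23388)/9267 + 22289) = √((-1496*(-1/18906) - 23388)*(1/9267) + 22289) = √((748/9453 - 23388)*(1/9267) + 22289) = √(-221086016/9453*1/9267 + 22289) = √(-221086016/87600951 + 22289) = √(1952316510823/87600951) = √19002753666788510297/29200317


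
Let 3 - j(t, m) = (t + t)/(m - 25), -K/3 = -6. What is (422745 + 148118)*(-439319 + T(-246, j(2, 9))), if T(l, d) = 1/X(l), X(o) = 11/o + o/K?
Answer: -845918056260079/3373 ≈ -2.5079e+11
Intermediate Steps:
K = 18 (K = -3*(-6) = 18)
j(t, m) = 3 - 2*t/(-25 + m) (j(t, m) = 3 - (t + t)/(m - 25) = 3 - 2*t/(-25 + m))
X(o) = 11/o + o/18
T(l, d) = 1/(11/l + l/18)
(422745 + 148118)*(-439319 + T(-246, j(2, 9))) = (422745 + 148118)*(-439319 + 18*(-246)/(198 + (-246)²)) = 570863*(-439319 + 18*(-246)/(198 + 60516)) = 570863*(-439319 + 18*(-246)/60714) = 570863*(-439319 + 18*(-246)*(1/60714)) = 570863*(-439319 - 246/3373) = 570863*(-1481823233/3373) = -845918056260079/3373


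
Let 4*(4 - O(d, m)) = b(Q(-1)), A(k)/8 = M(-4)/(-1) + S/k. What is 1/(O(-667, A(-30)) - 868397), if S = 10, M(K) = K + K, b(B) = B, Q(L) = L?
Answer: -4/3473571 ≈ -1.1516e-6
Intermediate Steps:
M(K) = 2*K
A(k) = 64 + 80/k (A(k) = 8*((2*(-4))/(-1) + 10/k) = 8*(-8*(-1) + 10/k) = 8*(8 + 10/k) = 64 + 80/k)
O(d, m) = 17/4 (O(d, m) = 4 - 1/4*(-1) = 4 + 1/4 = 17/4)
1/(O(-667, A(-30)) - 868397) = 1/(17/4 - 868397) = 1/(-3473571/4) = -4/3473571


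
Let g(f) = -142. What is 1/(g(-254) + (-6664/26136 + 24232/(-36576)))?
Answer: -1659636/237191003 ≈ -0.0069970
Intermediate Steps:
1/(g(-254) + (-6664/26136 + 24232/(-36576))) = 1/(-142 + (-6664/26136 + 24232/(-36576))) = 1/(-142 + (-6664*1/26136 + 24232*(-1/36576))) = 1/(-142 + (-833/3267 - 3029/4572)) = 1/(-142 - 1522691/1659636) = 1/(-237191003/1659636) = -1659636/237191003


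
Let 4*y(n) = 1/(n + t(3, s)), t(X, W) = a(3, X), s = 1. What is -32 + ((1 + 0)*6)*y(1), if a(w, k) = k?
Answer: -253/8 ≈ -31.625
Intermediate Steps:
t(X, W) = X
y(n) = 1/(4*(3 + n)) (y(n) = 1/(4*(n + 3)) = 1/(4*(3 + n)))
-32 + ((1 + 0)*6)*y(1) = -32 + ((1 + 0)*6)*(1/(4*(3 + 1))) = -32 + (1*6)*((¼)/4) = -32 + 6*((¼)*(¼)) = -32 + 6*(1/16) = -32 + 3/8 = -253/8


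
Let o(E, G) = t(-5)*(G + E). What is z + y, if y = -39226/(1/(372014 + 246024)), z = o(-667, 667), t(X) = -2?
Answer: -24243158588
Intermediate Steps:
o(E, G) = -2*E - 2*G (o(E, G) = -2*(G + E) = -2*(E + G) = -2*E - 2*G)
z = 0 (z = -2*(-667) - 2*667 = 1334 - 1334 = 0)
y = -24243158588 (y = -39226/(1/618038) = -39226/1/618038 = -39226*618038 = -24243158588)
z + y = 0 - 24243158588 = -24243158588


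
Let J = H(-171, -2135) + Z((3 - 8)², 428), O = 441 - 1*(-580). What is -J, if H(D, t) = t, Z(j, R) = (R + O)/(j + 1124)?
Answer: 817222/383 ≈ 2133.7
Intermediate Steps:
O = 1021 (O = 441 + 580 = 1021)
Z(j, R) = (1021 + R)/(1124 + j) (Z(j, R) = (R + 1021)/(j + 1124) = (1021 + R)/(1124 + j))
J = -817222/383 (J = -2135 + (1021 + 428)/(1124 + (3 - 8)²) = -2135 + 1449/(1124 + (-5)²) = -2135 + 1449/(1124 + 25) = -2135 + 1449/1149 = -2135 + (1/1149)*1449 = -2135 + 483/383 = -817222/383 ≈ -2133.7)
-J = -1*(-817222/383) = 817222/383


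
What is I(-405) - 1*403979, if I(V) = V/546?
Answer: -73524313/182 ≈ -4.0398e+5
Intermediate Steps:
I(V) = V/546 (I(V) = V*(1/546) = V/546)
I(-405) - 1*403979 = (1/546)*(-405) - 1*403979 = -135/182 - 403979 = -73524313/182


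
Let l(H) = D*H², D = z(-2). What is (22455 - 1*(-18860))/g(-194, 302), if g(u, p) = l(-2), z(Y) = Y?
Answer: -41315/8 ≈ -5164.4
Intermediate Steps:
D = -2
l(H) = -2*H²
g(u, p) = -8 (g(u, p) = -2*(-2)² = -2*4 = -8)
(22455 - 1*(-18860))/g(-194, 302) = (22455 - 1*(-18860))/(-8) = (22455 + 18860)*(-⅛) = 41315*(-⅛) = -41315/8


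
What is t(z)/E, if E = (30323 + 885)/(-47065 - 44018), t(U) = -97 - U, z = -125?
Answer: -637581/7802 ≈ -81.720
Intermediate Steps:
E = -31208/91083 (E = 31208/(-91083) = 31208*(-1/91083) = -31208/91083 ≈ -0.34263)
t(z)/E = (-97 - 1*(-125))/(-31208/91083) = (-97 + 125)*(-91083/31208) = 28*(-91083/31208) = -637581/7802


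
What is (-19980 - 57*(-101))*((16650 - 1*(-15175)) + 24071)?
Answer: -795008808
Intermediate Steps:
(-19980 - 57*(-101))*((16650 - 1*(-15175)) + 24071) = (-19980 + 5757)*((16650 + 15175) + 24071) = -14223*(31825 + 24071) = -14223*55896 = -795008808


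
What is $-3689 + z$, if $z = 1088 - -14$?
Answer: $-2587$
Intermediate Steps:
$z = 1102$ ($z = 1088 + 14 = 1102$)
$-3689 + z = -3689 + 1102 = -2587$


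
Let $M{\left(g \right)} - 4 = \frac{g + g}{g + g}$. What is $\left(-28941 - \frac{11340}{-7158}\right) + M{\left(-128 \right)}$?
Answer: $- \frac{34518758}{1193} \approx -28934.0$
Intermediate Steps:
$M{\left(g \right)} = 5$ ($M{\left(g \right)} = 4 + \frac{g + g}{g + g} = 4 + \frac{2 g}{2 g} = 4 + 2 g \frac{1}{2 g} = 4 + 1 = 5$)
$\left(-28941 - \frac{11340}{-7158}\right) + M{\left(-128 \right)} = \left(-28941 - \frac{11340}{-7158}\right) + 5 = \left(-28941 - - \frac{1890}{1193}\right) + 5 = \left(-28941 + \frac{1890}{1193}\right) + 5 = - \frac{34524723}{1193} + 5 = - \frac{34518758}{1193}$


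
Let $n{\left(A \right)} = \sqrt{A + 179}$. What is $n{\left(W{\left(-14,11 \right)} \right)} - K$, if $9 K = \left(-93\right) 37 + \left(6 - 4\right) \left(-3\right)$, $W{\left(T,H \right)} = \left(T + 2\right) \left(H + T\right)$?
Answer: $383 + \sqrt{215} \approx 397.66$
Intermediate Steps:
$W{\left(T,H \right)} = \left(2 + T\right) \left(H + T\right)$
$K = -383$ ($K = \frac{\left(-93\right) 37 + \left(6 - 4\right) \left(-3\right)}{9} = \frac{-3441 + 2 \left(-3\right)}{9} = \frac{-3441 - 6}{9} = \frac{1}{9} \left(-3447\right) = -383$)
$n{\left(A \right)} = \sqrt{179 + A}$
$n{\left(W{\left(-14,11 \right)} \right)} - K = \sqrt{179 + \left(\left(-14\right)^{2} + 2 \cdot 11 + 2 \left(-14\right) + 11 \left(-14\right)\right)} - -383 = \sqrt{179 + \left(196 + 22 - 28 - 154\right)} + 383 = \sqrt{179 + 36} + 383 = \sqrt{215} + 383 = 383 + \sqrt{215}$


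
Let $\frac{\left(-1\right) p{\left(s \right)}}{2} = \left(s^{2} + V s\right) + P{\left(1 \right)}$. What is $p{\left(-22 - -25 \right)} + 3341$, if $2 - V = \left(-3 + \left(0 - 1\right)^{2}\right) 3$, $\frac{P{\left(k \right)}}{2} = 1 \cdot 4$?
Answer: $3259$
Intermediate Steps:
$P{\left(k \right)} = 8$ ($P{\left(k \right)} = 2 \cdot 1 \cdot 4 = 2 \cdot 4 = 8$)
$V = 8$ ($V = 2 - \left(-3 + \left(0 - 1\right)^{2}\right) 3 = 2 - \left(-3 + \left(-1\right)^{2}\right) 3 = 2 - \left(-3 + 1\right) 3 = 2 - \left(-2\right) 3 = 2 - -6 = 2 + 6 = 8$)
$p{\left(s \right)} = -16 - 16 s - 2 s^{2}$ ($p{\left(s \right)} = - 2 \left(\left(s^{2} + 8 s\right) + 8\right) = - 2 \left(8 + s^{2} + 8 s\right) = -16 - 16 s - 2 s^{2}$)
$p{\left(-22 - -25 \right)} + 3341 = \left(-16 - 16 \left(-22 - -25\right) - 2 \left(-22 - -25\right)^{2}\right) + 3341 = \left(-16 - 16 \left(-22 + 25\right) - 2 \left(-22 + 25\right)^{2}\right) + 3341 = \left(-16 - 48 - 2 \cdot 3^{2}\right) + 3341 = \left(-16 - 48 - 18\right) + 3341 = -82 + 3341 = 3259$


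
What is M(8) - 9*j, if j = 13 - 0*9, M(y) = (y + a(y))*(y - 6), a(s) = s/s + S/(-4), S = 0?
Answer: -99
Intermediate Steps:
a(s) = 1 (a(s) = s/s + 0/(-4) = 1 + 0*(-¼) = 1 + 0 = 1)
M(y) = (1 + y)*(-6 + y) (M(y) = (y + 1)*(y - 6) = (1 + y)*(-6 + y))
j = 13 (j = 13 - 1*0 = 13 + 0 = 13)
M(8) - 9*j = (-6 + 8² - 5*8) - 9*13 = (-6 + 64 - 40) - 117 = 18 - 117 = -99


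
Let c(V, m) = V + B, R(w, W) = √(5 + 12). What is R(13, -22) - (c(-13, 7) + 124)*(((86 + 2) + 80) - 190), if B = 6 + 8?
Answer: 2750 + √17 ≈ 2754.1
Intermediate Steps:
R(w, W) = √17
B = 14
c(V, m) = 14 + V (c(V, m) = V + 14 = 14 + V)
R(13, -22) - (c(-13, 7) + 124)*(((86 + 2) + 80) - 190) = √17 - ((14 - 13) + 124)*(((86 + 2) + 80) - 190) = √17 - (1 + 124)*((88 + 80) - 190) = √17 - 125*(168 - 190) = √17 - 125*(-22) = √17 - 1*(-2750) = √17 + 2750 = 2750 + √17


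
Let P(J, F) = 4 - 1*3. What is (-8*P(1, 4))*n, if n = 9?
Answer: -72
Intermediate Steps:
P(J, F) = 1 (P(J, F) = 4 - 3 = 1)
(-8*P(1, 4))*n = -8*1*9 = -8*9 = -72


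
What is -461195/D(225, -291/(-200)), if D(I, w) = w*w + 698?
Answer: -18447800000/28004681 ≈ -658.74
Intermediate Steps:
D(I, w) = 698 + w**2 (D(I, w) = w**2 + 698 = 698 + w**2)
-461195/D(225, -291/(-200)) = -461195/(698 + (-291/(-200))**2) = -461195/(698 + (-291*(-1/200))**2) = -461195/(698 + (291/200)**2) = -461195/(698 + 84681/40000) = -461195/28004681/40000 = -461195*40000/28004681 = -18447800000/28004681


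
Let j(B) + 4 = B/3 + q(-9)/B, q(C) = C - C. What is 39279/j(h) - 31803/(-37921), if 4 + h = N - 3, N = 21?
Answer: 4468560483/75842 ≈ 58919.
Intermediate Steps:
h = 14 (h = -4 + (21 - 3) = -4 + 18 = 14)
q(C) = 0
j(B) = -4 + B/3 (j(B) = -4 + (B/3 + 0/B) = -4 + (B*(⅓) + 0) = -4 + (B/3 + 0) = -4 + B/3)
39279/j(h) - 31803/(-37921) = 39279/(-4 + (⅓)*14) - 31803/(-37921) = 39279/(-4 + 14/3) - 31803*(-1/37921) = 39279/(⅔) + 31803/37921 = 39279*(3/2) + 31803/37921 = 117837/2 + 31803/37921 = 4468560483/75842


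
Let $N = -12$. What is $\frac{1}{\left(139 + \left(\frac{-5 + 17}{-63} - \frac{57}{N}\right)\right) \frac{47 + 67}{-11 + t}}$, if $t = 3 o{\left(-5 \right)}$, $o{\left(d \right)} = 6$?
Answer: $\frac{98}{229121} \approx 0.00042772$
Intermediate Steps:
$t = 18$ ($t = 3 \cdot 6 = 18$)
$\frac{1}{\left(139 + \left(\frac{-5 + 17}{-63} - \frac{57}{N}\right)\right) \frac{47 + 67}{-11 + t}} = \frac{1}{\left(139 + \left(\frac{-5 + 17}{-63} - \frac{57}{-12}\right)\right) \frac{47 + 67}{-11 + 18}} = \frac{1}{\left(139 + \left(12 \left(- \frac{1}{63}\right) - - \frac{19}{4}\right)\right) \frac{114}{7}} = \frac{1}{\left(139 + \left(- \frac{4}{21} + \frac{19}{4}\right)\right) 114 \cdot \frac{1}{7}} = \frac{1}{\left(139 + \frac{383}{84}\right) \frac{114}{7}} = \frac{1}{\frac{12059}{84} \cdot \frac{114}{7}} = \frac{1}{\frac{229121}{98}} = \frac{98}{229121}$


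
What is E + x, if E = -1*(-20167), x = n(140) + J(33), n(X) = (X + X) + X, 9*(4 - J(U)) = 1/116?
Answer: 21497003/1044 ≈ 20591.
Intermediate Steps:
J(U) = 4175/1044 (J(U) = 4 - 1/9/116 = 4 - 1/9*1/116 = 4 - 1/1044 = 4175/1044)
n(X) = 3*X (n(X) = 2*X + X = 3*X)
x = 442655/1044 (x = 3*140 + 4175/1044 = 420 + 4175/1044 = 442655/1044 ≈ 424.00)
E = 20167
E + x = 20167 + 442655/1044 = 21497003/1044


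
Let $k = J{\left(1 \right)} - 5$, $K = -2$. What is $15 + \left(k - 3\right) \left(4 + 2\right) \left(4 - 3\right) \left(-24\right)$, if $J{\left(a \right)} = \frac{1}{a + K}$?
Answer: $1311$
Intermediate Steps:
$J{\left(a \right)} = \frac{1}{-2 + a}$ ($J{\left(a \right)} = \frac{1}{a - 2} = \frac{1}{-2 + a}$)
$k = -6$ ($k = \frac{1}{-2 + 1} - 5 = \frac{1}{-1} - 5 = -1 - 5 = -6$)
$15 + \left(k - 3\right) \left(4 + 2\right) \left(4 - 3\right) \left(-24\right) = 15 + \left(-6 - 3\right) \left(4 + 2\right) \left(4 - 3\right) \left(-24\right) = 15 + \left(-9\right) 6 \cdot 1 \left(-24\right) = 15 + \left(-54\right) 1 \left(-24\right) = 15 - -1296 = 15 + 1296 = 1311$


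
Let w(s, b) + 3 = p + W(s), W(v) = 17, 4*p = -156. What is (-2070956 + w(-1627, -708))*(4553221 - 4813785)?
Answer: 539623093284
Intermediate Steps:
p = -39 (p = (1/4)*(-156) = -39)
w(s, b) = -25 (w(s, b) = -3 + (-39 + 17) = -3 - 22 = -25)
(-2070956 + w(-1627, -708))*(4553221 - 4813785) = (-2070956 - 25)*(4553221 - 4813785) = -2070981*(-260564) = 539623093284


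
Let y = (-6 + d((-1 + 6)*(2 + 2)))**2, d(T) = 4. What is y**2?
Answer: 16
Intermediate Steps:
y = 4 (y = (-6 + 4)**2 = (-2)**2 = 4)
y**2 = 4**2 = 16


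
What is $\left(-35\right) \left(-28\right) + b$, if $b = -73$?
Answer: $907$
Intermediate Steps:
$\left(-35\right) \left(-28\right) + b = \left(-35\right) \left(-28\right) - 73 = 980 - 73 = 907$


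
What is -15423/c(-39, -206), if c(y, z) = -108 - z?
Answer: -15423/98 ≈ -157.38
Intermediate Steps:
-15423/c(-39, -206) = -15423/(-108 - 1*(-206)) = -15423/(-108 + 206) = -15423/98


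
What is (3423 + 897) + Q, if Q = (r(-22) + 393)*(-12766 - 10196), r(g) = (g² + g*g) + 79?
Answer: -33060960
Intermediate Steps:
r(g) = 79 + 2*g² (r(g) = (g² + g²) + 79 = 2*g² + 79 = 79 + 2*g²)
Q = -33065280 (Q = ((79 + 2*(-22)²) + 393)*(-12766 - 10196) = ((79 + 2*484) + 393)*(-22962) = ((79 + 968) + 393)*(-22962) = (1047 + 393)*(-22962) = 1440*(-22962) = -33065280)
(3423 + 897) + Q = (3423 + 897) - 33065280 = 4320 - 33065280 = -33060960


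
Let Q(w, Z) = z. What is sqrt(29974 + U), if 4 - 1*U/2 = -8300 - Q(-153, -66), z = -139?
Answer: 4*sqrt(2894) ≈ 215.18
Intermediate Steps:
Q(w, Z) = -139
U = 16330 (U = 8 - 2*(-8300 - 1*(-139)) = 8 - 2*(-8300 + 139) = 8 - 2*(-8161) = 8 + 16322 = 16330)
sqrt(29974 + U) = sqrt(29974 + 16330) = sqrt(46304) = 4*sqrt(2894)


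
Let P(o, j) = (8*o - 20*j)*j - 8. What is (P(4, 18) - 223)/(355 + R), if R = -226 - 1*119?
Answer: -1227/2 ≈ -613.50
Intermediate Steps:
P(o, j) = -8 + j*(-20*j + 8*o) (P(o, j) = (-20*j + 8*o)*j - 8 = j*(-20*j + 8*o) - 8 = -8 + j*(-20*j + 8*o))
R = -345 (R = -226 - 119 = -345)
(P(4, 18) - 223)/(355 + R) = ((-8 - 20*18**2 + 8*18*4) - 223)/(355 - 345) = ((-8 - 20*324 + 576) - 223)/10 = ((-8 - 6480 + 576) - 223)*(1/10) = (-5912 - 223)*(1/10) = -6135*1/10 = -1227/2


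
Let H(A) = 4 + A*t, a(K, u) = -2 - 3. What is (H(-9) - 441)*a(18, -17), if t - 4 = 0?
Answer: 2365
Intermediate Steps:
a(K, u) = -5
t = 4 (t = 4 + 0 = 4)
H(A) = 4 + 4*A (H(A) = 4 + A*4 = 4 + 4*A)
(H(-9) - 441)*a(18, -17) = ((4 + 4*(-9)) - 441)*(-5) = ((4 - 36) - 441)*(-5) = (-32 - 441)*(-5) = -473*(-5) = 2365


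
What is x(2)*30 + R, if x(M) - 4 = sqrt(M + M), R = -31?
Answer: 149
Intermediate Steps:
x(M) = 4 + sqrt(2)*sqrt(M) (x(M) = 4 + sqrt(M + M) = 4 + sqrt(2*M) = 4 + sqrt(2)*sqrt(M))
x(2)*30 + R = (4 + sqrt(2)*sqrt(2))*30 - 31 = (4 + 2)*30 - 31 = 6*30 - 31 = 180 - 31 = 149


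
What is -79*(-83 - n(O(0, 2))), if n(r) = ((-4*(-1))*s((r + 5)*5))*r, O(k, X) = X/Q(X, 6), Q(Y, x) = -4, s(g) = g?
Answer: 3002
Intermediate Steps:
O(k, X) = -X/4 (O(k, X) = X/(-4) = X*(-¼) = -X/4)
n(r) = r*(100 + 20*r) (n(r) = ((-4*(-1))*((r + 5)*5))*r = (4*((5 + r)*5))*r = (4*(25 + 5*r))*r = (100 + 20*r)*r = r*(100 + 20*r))
-79*(-83 - n(O(0, 2))) = -79*(-83 - 20*(-¼*2)*(5 - ¼*2)) = -79*(-83 - 20*(-1)*(5 - ½)/2) = -79*(-83 - 20*(-1)*9/(2*2)) = -79*(-83 - 1*(-45)) = -79*(-83 + 45) = -79*(-38) = -1*(-3002) = 3002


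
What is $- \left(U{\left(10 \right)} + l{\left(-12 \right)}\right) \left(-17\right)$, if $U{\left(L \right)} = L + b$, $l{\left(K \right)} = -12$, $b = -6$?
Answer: $-136$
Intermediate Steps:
$U{\left(L \right)} = -6 + L$ ($U{\left(L \right)} = L - 6 = -6 + L$)
$- \left(U{\left(10 \right)} + l{\left(-12 \right)}\right) \left(-17\right) = - \left(\left(-6 + 10\right) - 12\right) \left(-17\right) = - \left(4 - 12\right) \left(-17\right) = - \left(-8\right) \left(-17\right) = \left(-1\right) 136 = -136$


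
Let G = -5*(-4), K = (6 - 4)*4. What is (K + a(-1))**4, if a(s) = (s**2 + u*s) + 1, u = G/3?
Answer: 10000/81 ≈ 123.46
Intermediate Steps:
K = 8 (K = 2*4 = 8)
G = 20
u = 20/3 ≈ 6.6667
a(s) = 1 + s**2 + 20*s/3 (a(s) = (s**2 + 20*s/3) + 1 = 1 + s**2 + 20*s/3)
(K + a(-1))**4 = (8 + (1 + (-1)**2 + (20/3)*(-1)))**4 = (8 + (1 + 1 - 20/3))**4 = (8 - 14/3)**4 = (10/3)**4 = 10000/81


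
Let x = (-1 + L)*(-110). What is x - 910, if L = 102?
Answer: -12020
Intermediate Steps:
x = -11110 (x = (-1 + 102)*(-110) = 101*(-110) = -11110)
x - 910 = -11110 - 910 = -12020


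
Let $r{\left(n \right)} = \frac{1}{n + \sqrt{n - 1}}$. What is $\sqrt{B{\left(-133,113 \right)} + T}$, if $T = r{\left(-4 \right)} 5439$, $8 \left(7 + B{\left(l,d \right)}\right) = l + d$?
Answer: $\frac{\sqrt{2} \sqrt{\frac{10954 - 19 i \sqrt{5}}{-4 + i \sqrt{5}}}}{2} \approx 8.6513 - 33.472 i$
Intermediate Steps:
$B{\left(l,d \right)} = -7 + \frac{d}{8} + \frac{l}{8}$ ($B{\left(l,d \right)} = -7 + \frac{l + d}{8} = -7 + \frac{d + l}{8} = -7 + \left(\frac{d}{8} + \frac{l}{8}\right) = -7 + \frac{d}{8} + \frac{l}{8}$)
$r{\left(n \right)} = \frac{1}{n + \sqrt{-1 + n}}$
$T = \frac{5439}{-4 + i \sqrt{5}}$ ($T = \frac{1}{-4 + \sqrt{-1 - 4}} \cdot 5439 = \frac{1}{-4 + \sqrt{-5}} \cdot 5439 = \frac{1}{-4 + i \sqrt{5}} \cdot 5439 = \frac{5439}{-4 + i \sqrt{5}} \approx -1036.0 - 579.14 i$)
$\sqrt{B{\left(-133,113 \right)} + T} = \sqrt{\left(-7 + \frac{1}{8} \cdot 113 + \frac{1}{8} \left(-133\right)\right) - \left(1036 + 259 i \sqrt{5}\right)} = \sqrt{\left(-7 + \frac{113}{8} - \frac{133}{8}\right) - \left(1036 + 259 i \sqrt{5}\right)} = \sqrt{- \frac{19}{2} - \left(1036 + 259 i \sqrt{5}\right)} = \sqrt{- \frac{2091}{2} - 259 i \sqrt{5}}$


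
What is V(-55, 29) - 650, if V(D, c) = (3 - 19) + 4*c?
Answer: -550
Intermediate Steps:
V(D, c) = -16 + 4*c
V(-55, 29) - 650 = (-16 + 4*29) - 650 = (-16 + 116) - 650 = 100 - 650 = -550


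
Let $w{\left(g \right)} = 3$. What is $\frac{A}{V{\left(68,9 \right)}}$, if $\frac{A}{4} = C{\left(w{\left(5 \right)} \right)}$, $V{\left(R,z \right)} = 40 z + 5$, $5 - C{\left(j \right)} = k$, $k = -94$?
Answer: $\frac{396}{365} \approx 1.0849$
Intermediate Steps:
$C{\left(j \right)} = 99$ ($C{\left(j \right)} = 5 - -94 = 5 + 94 = 99$)
$V{\left(R,z \right)} = 5 + 40 z$
$A = 396$ ($A = 4 \cdot 99 = 396$)
$\frac{A}{V{\left(68,9 \right)}} = \frac{396}{5 + 40 \cdot 9} = \frac{396}{5 + 360} = \frac{396}{365}$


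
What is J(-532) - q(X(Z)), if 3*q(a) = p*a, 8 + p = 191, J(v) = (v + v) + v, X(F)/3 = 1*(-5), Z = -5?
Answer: -681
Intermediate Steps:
X(F) = -15 (X(F) = 3*(1*(-5)) = 3*(-5) = -15)
J(v) = 3*v (J(v) = 2*v + v = 3*v)
p = 183 (p = -8 + 191 = 183)
q(a) = 61*a (q(a) = (183*a)/3 = 61*a)
J(-532) - q(X(Z)) = 3*(-532) - 61*(-15) = -1596 - 1*(-915) = -1596 + 915 = -681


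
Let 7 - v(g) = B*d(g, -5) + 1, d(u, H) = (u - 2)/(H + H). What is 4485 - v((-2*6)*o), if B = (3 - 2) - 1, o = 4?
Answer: 4479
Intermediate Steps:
d(u, H) = (-2 + u)/(2*H) (d(u, H) = (-2 + u)/((2*H)) = (-2 + u)*(1/(2*H)) = (-2 + u)/(2*H))
B = 0 (B = 1 - 1 = 0)
v(g) = 6 (v(g) = 7 - (0*((½)*(-2 + g)/(-5)) + 1) = 7 - (0*((½)*(-⅕)*(-2 + g)) + 1) = 7 - (0*(⅕ - g/10) + 1) = 7 - (0 + 1) = 7 - 1*1 = 7 - 1 = 6)
4485 - v((-2*6)*o) = 4485 - 1*6 = 4485 - 6 = 4479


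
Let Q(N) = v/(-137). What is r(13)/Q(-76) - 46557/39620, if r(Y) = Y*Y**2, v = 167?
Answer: -1704708457/945220 ≈ -1803.5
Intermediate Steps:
r(Y) = Y**3
Q(N) = -167/137 (Q(N) = 167/(-137) = 167*(-1/137) = -167/137)
r(13)/Q(-76) - 46557/39620 = 13**3/(-167/137) - 46557/39620 = 2197*(-137/167) - 46557*1/39620 = -300989/167 - 6651/5660 = -1704708457/945220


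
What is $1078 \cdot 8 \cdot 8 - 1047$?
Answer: $67945$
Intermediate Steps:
$1078 \cdot 8 \cdot 8 - 1047 = 1078 \cdot 64 - 1047 = 68992 - 1047 = 67945$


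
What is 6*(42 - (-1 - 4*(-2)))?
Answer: 210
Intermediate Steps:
6*(42 - (-1 - 4*(-2))) = 6*(42 - (-1 + 8)) = 6*(42 - 1*7) = 6*(42 - 7) = 6*35 = 210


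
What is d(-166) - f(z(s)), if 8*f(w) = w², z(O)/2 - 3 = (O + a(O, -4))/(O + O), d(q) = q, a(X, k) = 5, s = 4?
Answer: -22337/128 ≈ -174.51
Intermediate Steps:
z(O) = 6 + (5 + O)/O (z(O) = 6 + 2*((O + 5)/(O + O)) = 6 + 2*((5 + O)/((2*O))) = 6 + 2*((5 + O)*(1/(2*O))) = 6 + 2*((5 + O)/(2*O)) = 6 + (5 + O)/O)
f(w) = w²/8
d(-166) - f(z(s)) = -166 - (7 + 5/4)²/8 = -166 - (33/4)²/8 = -166 - 1089/(8*16) = -166 - 1*1089/128 = -166 - 1089/128 = -22337/128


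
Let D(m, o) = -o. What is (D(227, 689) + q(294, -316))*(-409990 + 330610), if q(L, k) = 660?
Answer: 2302020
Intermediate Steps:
(D(227, 689) + q(294, -316))*(-409990 + 330610) = (-1*689 + 660)*(-409990 + 330610) = (-689 + 660)*(-79380) = -29*(-79380) = 2302020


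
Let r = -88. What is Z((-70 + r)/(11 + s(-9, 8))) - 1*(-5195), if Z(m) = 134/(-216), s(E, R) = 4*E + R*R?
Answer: 560993/108 ≈ 5194.4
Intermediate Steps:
s(E, R) = R**2 + 4*E (s(E, R) = 4*E + R**2 = R**2 + 4*E)
Z(m) = -67/108 (Z(m) = 134*(-1/216) = -67/108)
Z((-70 + r)/(11 + s(-9, 8))) - 1*(-5195) = -67/108 - 1*(-5195) = -67/108 + 5195 = 560993/108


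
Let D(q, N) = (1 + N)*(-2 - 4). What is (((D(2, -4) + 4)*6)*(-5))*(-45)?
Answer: 29700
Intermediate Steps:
D(q, N) = -6 - 6*N (D(q, N) = (1 + N)*(-6) = -6 - 6*N)
(((D(2, -4) + 4)*6)*(-5))*(-45) = ((((-6 - 6*(-4)) + 4)*6)*(-5))*(-45) = ((((-6 + 24) + 4)*6)*(-5))*(-45) = (((18 + 4)*6)*(-5))*(-45) = ((22*6)*(-5))*(-45) = (132*(-5))*(-45) = -660*(-45) = 29700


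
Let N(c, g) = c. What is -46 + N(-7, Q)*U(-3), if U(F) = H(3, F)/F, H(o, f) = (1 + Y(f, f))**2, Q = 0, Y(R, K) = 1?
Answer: -110/3 ≈ -36.667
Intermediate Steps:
H(o, f) = 4 (H(o, f) = (1 + 1)**2 = 2**2 = 4)
U(F) = 4/F
-46 + N(-7, Q)*U(-3) = -46 - 28/(-3) = -46 - 28*(-1)/3 = -46 - 7*(-4/3) = -46 + 28/3 = -110/3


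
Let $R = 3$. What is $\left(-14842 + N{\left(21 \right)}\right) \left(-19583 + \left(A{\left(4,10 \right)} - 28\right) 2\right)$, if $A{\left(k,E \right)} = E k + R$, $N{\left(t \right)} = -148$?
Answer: $293099470$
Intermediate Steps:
$A{\left(k,E \right)} = 3 + E k$ ($A{\left(k,E \right)} = E k + 3 = 3 + E k$)
$\left(-14842 + N{\left(21 \right)}\right) \left(-19583 + \left(A{\left(4,10 \right)} - 28\right) 2\right) = \left(-14842 - 148\right) \left(-19583 + \left(\left(3 + 10 \cdot 4\right) - 28\right) 2\right) = - 14990 \left(-19583 + \left(\left(3 + 40\right) - 28\right) 2\right) = - 14990 \left(-19583 + \left(43 - 28\right) 2\right) = - 14990 \left(-19583 + 15 \cdot 2\right) = - 14990 \left(-19583 + 30\right) = \left(-14990\right) \left(-19553\right) = 293099470$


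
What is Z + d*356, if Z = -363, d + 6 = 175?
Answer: 59801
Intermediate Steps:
d = 169 (d = -6 + 175 = 169)
Z + d*356 = -363 + 169*356 = -363 + 60164 = 59801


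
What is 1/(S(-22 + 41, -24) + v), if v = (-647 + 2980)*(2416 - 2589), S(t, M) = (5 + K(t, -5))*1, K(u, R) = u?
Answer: -1/403585 ≈ -2.4778e-6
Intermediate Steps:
S(t, M) = 5 + t (S(t, M) = (5 + t)*1 = 5 + t)
v = -403609 (v = 2333*(-173) = -403609)
1/(S(-22 + 41, -24) + v) = 1/((5 + (-22 + 41)) - 403609) = 1/((5 + 19) - 403609) = 1/(24 - 403609) = 1/(-403585) = -1/403585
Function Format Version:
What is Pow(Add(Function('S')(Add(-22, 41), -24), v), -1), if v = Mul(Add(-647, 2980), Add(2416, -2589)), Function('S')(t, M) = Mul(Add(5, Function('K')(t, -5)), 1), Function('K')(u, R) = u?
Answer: Rational(-1, 403585) ≈ -2.4778e-6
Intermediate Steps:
Function('S')(t, M) = Add(5, t) (Function('S')(t, M) = Mul(Add(5, t), 1) = Add(5, t))
v = -403609 (v = Mul(2333, -173) = -403609)
Pow(Add(Function('S')(Add(-22, 41), -24), v), -1) = Pow(Add(Add(5, Add(-22, 41)), -403609), -1) = Pow(Add(Add(5, 19), -403609), -1) = Pow(Add(24, -403609), -1) = Pow(-403585, -1) = Rational(-1, 403585)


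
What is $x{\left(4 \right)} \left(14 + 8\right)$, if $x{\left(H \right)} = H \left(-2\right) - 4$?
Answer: $-264$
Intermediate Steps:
$x{\left(H \right)} = -4 - 2 H$ ($x{\left(H \right)} = - 2 H - 4 = -4 - 2 H$)
$x{\left(4 \right)} \left(14 + 8\right) = \left(-4 - 8\right) \left(14 + 8\right) = \left(-4 - 8\right) 22 = \left(-12\right) 22 = -264$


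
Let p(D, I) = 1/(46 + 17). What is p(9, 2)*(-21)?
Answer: -⅓ ≈ -0.33333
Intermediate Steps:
p(D, I) = 1/63
p(9, 2)*(-21) = (1/63)*(-21) = -⅓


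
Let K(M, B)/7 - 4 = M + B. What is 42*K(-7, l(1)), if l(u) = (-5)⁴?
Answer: 182868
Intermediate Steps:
l(u) = 625
K(M, B) = 28 + 7*B + 7*M (K(M, B) = 28 + 7*(M + B) = 28 + 7*(B + M) = 28 + (7*B + 7*M) = 28 + 7*B + 7*M)
42*K(-7, l(1)) = 42*(28 + 7*625 + 7*(-7)) = 42*(28 + 4375 - 49) = 42*4354 = 182868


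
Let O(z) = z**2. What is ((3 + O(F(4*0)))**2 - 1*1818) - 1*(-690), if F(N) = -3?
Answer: -984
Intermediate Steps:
((3 + O(F(4*0)))**2 - 1*1818) - 1*(-690) = ((3 + (-3)**2)**2 - 1*1818) - 1*(-690) = ((3 + 9)**2 - 1818) + 690 = (12**2 - 1818) + 690 = (144 - 1818) + 690 = -1674 + 690 = -984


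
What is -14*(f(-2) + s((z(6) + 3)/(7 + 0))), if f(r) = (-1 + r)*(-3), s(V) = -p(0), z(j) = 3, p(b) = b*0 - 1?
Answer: -140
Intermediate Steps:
p(b) = -1 (p(b) = 0 - 1 = -1)
s(V) = 1 (s(V) = -1*(-1) = 1)
f(r) = 3 - 3*r
-14*(f(-2) + s((z(6) + 3)/(7 + 0))) = -14*((3 - 3*(-2)) + 1) = -14*((3 + 6) + 1) = -14*(9 + 1) = -14*10 = -140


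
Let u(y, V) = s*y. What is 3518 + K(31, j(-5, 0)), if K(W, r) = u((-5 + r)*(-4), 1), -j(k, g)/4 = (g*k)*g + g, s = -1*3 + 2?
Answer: 3498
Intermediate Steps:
s = -1 (s = -3 + 2 = -1)
j(k, g) = -4*g - 4*k*g² (j(k, g) = -4*((g*k)*g + g) = -4*(k*g² + g) = -4*(g + k*g²) = -4*g - 4*k*g²)
u(y, V) = -y
K(W, r) = -20 + 4*r (K(W, r) = -(-5 + r)*(-4) = -(20 - 4*r) = -20 + 4*r)
3518 + K(31, j(-5, 0)) = 3518 + (-20 + 4*(-4*0*(1 + 0*(-5)))) = 3518 + (-20 + 4*(-4*0*(1 + 0))) = 3518 + (-20 + 4*(-4*0*1)) = 3518 + (-20 + 4*0) = 3518 + (-20 + 0) = 3518 - 20 = 3498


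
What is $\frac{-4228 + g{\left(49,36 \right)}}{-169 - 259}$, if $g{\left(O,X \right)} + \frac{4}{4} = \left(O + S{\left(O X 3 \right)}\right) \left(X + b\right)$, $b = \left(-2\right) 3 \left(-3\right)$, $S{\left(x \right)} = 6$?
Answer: $\frac{1259}{428} \approx 2.9416$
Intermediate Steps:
$b = 18$ ($b = \left(-6\right) \left(-3\right) = 18$)
$g{\left(O,X \right)} = -1 + \left(6 + O\right) \left(18 + X\right)$ ($g{\left(O,X \right)} = -1 + \left(O + 6\right) \left(X + 18\right) = -1 + \left(6 + O\right) \left(18 + X\right)$)
$\frac{-4228 + g{\left(49,36 \right)}}{-169 - 259} = \frac{-4228 + \left(107 + 6 \cdot 36 + 18 \cdot 49 + 49 \cdot 36\right)}{-169 - 259} = \frac{-4228 + \left(107 + 216 + 882 + 1764\right)}{-428} = \left(-4228 + 2969\right) \left(- \frac{1}{428}\right) = \left(-1259\right) \left(- \frac{1}{428}\right) = \frac{1259}{428}$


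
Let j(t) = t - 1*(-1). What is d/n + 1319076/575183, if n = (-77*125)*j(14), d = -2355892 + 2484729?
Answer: 16619535047/11863149375 ≈ 1.4009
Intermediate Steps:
j(t) = 1 + t (j(t) = t + 1 = 1 + t)
d = 128837
n = -144375 (n = (-77*125)*(1 + 14) = -9625*15 = -144375)
d/n + 1319076/575183 = 128837/(-144375) + 1319076/575183 = 128837*(-1/144375) + 1319076*(1/575183) = -128837/144375 + 1319076/575183 = 16619535047/11863149375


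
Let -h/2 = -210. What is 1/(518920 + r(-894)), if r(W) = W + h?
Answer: 1/518446 ≈ 1.9288e-6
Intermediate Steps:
h = 420 (h = -2*(-210) = 420)
r(W) = 420 + W (r(W) = W + 420 = 420 + W)
1/(518920 + r(-894)) = 1/(518920 + (420 - 894)) = 1/(518920 - 474) = 1/518446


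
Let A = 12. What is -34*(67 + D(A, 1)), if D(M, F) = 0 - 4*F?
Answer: -2142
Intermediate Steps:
D(M, F) = -4*F
-34*(67 + D(A, 1)) = -34*(67 - 4*1) = -34*(67 - 4) = -34*63 = -2142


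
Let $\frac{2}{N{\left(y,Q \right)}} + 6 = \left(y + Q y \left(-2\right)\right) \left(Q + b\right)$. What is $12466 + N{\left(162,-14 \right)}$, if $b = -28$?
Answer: $\frac{1229908025}{98661} \approx 12466.0$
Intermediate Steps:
$N{\left(y,Q \right)} = \frac{2}{-6 + \left(-28 + Q\right) \left(y - 2 Q y\right)}$ ($N{\left(y,Q \right)} = \frac{2}{-6 + \left(y + Q y \left(-2\right)\right) \left(Q - 28\right)} = \frac{2}{-6 + \left(y - 2 Q y\right) \left(-28 + Q\right)} = \frac{2}{-6 + \left(-28 + Q\right) \left(y - 2 Q y\right)}$)
$12466 + N{\left(162,-14 \right)} = 12466 - \frac{2}{6 + 28 \cdot 162 - \left(-798\right) 162 + 2 \cdot 162 \left(-14\right)^{2}} = 12466 - \frac{2}{6 + 4536 + 129276 + 2 \cdot 162 \cdot 196} = 12466 - \frac{2}{6 + 4536 + 129276 + 63504} = 12466 - \frac{2}{197322} = 12466 - \frac{1}{98661} = \frac{1229908025}{98661}$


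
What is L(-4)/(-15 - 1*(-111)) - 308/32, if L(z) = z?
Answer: -29/3 ≈ -9.6667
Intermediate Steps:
L(-4)/(-15 - 1*(-111)) - 308/32 = -4/(-15 - 1*(-111)) - 308/32 = -4/(-15 + 111) - 308*1/32 = -4/96 - 77/8 = -4*1/96 - 77/8 = -1/24 - 77/8 = -29/3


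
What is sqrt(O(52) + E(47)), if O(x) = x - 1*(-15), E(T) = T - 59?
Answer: sqrt(55) ≈ 7.4162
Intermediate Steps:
E(T) = -59 + T
O(x) = 15 + x (O(x) = x + 15 = 15 + x)
sqrt(O(52) + E(47)) = sqrt((15 + 52) + (-59 + 47)) = sqrt(67 - 12) = sqrt(55)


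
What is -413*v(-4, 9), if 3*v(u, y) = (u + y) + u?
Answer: -413/3 ≈ -137.67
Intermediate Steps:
v(u, y) = y/3 + 2*u/3 (v(u, y) = ((u + y) + u)/3 = (y + 2*u)/3 = y/3 + 2*u/3)
-413*v(-4, 9) = -413*((⅓)*9 + (⅔)*(-4)) = -413*(3 - 8/3) = -413*⅓ = -413/3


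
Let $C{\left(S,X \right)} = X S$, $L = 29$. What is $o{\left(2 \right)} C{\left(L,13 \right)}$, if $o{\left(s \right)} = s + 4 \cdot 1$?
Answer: $2262$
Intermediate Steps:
$C{\left(S,X \right)} = S X$
$o{\left(s \right)} = 4 + s$ ($o{\left(s \right)} = s + 4 = 4 + s$)
$o{\left(2 \right)} C{\left(L,13 \right)} = \left(4 + 2\right) 29 \cdot 13 = 6 \cdot 377 = 2262$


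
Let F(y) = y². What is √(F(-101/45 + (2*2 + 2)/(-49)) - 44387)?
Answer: I*√215783465714/2205 ≈ 210.67*I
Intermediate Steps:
√(F(-101/45 + (2*2 + 2)/(-49)) - 44387) = √((-101/45 + (2*2 + 2)/(-49))² - 44387) = √((-101*1/45 + (4 + 2)*(-1/49))² - 44387) = √((-101/45 + 6*(-1/49))² - 44387) = √((-101/45 - 6/49)² - 44387) = √((-5219/2205)² - 44387) = √(27237961/4862025 - 44387) = √(-215783465714/4862025) = I*√215783465714/2205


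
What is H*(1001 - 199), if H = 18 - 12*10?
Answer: -81804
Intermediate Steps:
H = -102 (H = 18 - 120 = -102)
H*(1001 - 199) = -102*(1001 - 199) = -102*802 = -81804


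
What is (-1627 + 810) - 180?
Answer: -997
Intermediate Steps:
(-1627 + 810) - 180 = -817 - 180 = -997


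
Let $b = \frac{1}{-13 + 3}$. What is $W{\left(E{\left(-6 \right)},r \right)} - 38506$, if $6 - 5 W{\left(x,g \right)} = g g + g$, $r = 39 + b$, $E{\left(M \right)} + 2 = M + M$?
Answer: $- \frac{19407611}{500} \approx -38815.0$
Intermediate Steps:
$b = - \frac{1}{10}$ ($b = \frac{1}{-10} = - \frac{1}{10} \approx -0.1$)
$E{\left(M \right)} = -2 + 2 M$ ($E{\left(M \right)} = -2 + \left(M + M\right) = -2 + 2 M$)
$r = \frac{389}{10}$ ($r = 39 - \frac{1}{10} = \frac{389}{10} \approx 38.9$)
$W{\left(x,g \right)} = \frac{6}{5} - \frac{g}{5} - \frac{g^{2}}{5}$ ($W{\left(x,g \right)} = \frac{6}{5} - \frac{g g + g}{5} = \frac{6}{5} - \frac{g^{2} + g}{5} = \frac{6}{5} - \frac{g + g^{2}}{5} = \frac{6}{5} - \left(\frac{g}{5} + \frac{g^{2}}{5}\right) = \frac{6}{5} - \frac{g}{5} - \frac{g^{2}}{5}$)
$W{\left(E{\left(-6 \right)},r \right)} - 38506 = \left(\frac{6}{5} - \frac{389}{50} - \frac{\left(\frac{389}{10}\right)^{2}}{5}\right) - 38506 = \left(\frac{6}{5} - \frac{389}{50} - \frac{151321}{500}\right) - 38506 = - \frac{154611}{500} - 38506 = - \frac{19407611}{500}$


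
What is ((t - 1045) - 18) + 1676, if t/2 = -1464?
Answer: -2315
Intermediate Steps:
t = -2928 (t = 2*(-1464) = -2928)
((t - 1045) - 18) + 1676 = ((-2928 - 1045) - 18) + 1676 = (-3973 - 18) + 1676 = -3991 + 1676 = -2315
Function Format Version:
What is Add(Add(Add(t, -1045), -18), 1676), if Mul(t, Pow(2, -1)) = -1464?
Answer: -2315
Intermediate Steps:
t = -2928 (t = Mul(2, -1464) = -2928)
Add(Add(Add(t, -1045), -18), 1676) = Add(Add(Add(-2928, -1045), -18), 1676) = Add(Add(-3973, -18), 1676) = Add(-3991, 1676) = -2315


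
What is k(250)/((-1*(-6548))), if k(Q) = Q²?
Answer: 15625/1637 ≈ 9.5449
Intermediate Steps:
k(250)/((-1*(-6548))) = 250²/((-1*(-6548))) = 62500/6548 = 62500*(1/6548) = 15625/1637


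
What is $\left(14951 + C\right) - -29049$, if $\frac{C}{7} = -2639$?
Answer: $25527$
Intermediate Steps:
$C = -18473$ ($C = 7 \left(-2639\right) = -18473$)
$\left(14951 + C\right) - -29049 = \left(14951 - 18473\right) - -29049 = -3522 + 29049 = 25527$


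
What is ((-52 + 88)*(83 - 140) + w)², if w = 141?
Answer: 3651921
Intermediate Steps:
((-52 + 88)*(83 - 140) + w)² = ((-52 + 88)*(83 - 140) + 141)² = (36*(-57) + 141)² = (-2052 + 141)² = (-1911)² = 3651921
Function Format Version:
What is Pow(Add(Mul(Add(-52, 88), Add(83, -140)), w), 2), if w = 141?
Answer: 3651921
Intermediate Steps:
Pow(Add(Mul(Add(-52, 88), Add(83, -140)), w), 2) = Pow(Add(Mul(Add(-52, 88), Add(83, -140)), 141), 2) = Pow(Add(Mul(36, -57), 141), 2) = Pow(Add(-2052, 141), 2) = Pow(-1911, 2) = 3651921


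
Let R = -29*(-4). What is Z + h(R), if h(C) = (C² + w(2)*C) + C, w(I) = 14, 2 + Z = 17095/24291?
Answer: 369094549/24291 ≈ 15195.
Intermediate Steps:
Z = -31487/24291 (Z = -2 + 17095/24291 = -31487/24291 ≈ -1.2962)
R = 116
h(C) = C² + 15*C (h(C) = (C² + 14*C) + C = C² + 15*C)
Z + h(R) = -31487/24291 + 116*(15 + 116) = -31487/24291 + 116*131 = -31487/24291 + 15196 = 369094549/24291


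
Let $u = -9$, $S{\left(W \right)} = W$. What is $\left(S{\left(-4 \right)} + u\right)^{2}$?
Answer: $169$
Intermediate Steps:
$\left(S{\left(-4 \right)} + u\right)^{2} = \left(-4 - 9\right)^{2} = \left(-13\right)^{2} = 169$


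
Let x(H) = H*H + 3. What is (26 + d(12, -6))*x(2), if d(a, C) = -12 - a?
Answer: 14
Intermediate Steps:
x(H) = 3 + H**2 (x(H) = H**2 + 3 = 3 + H**2)
(26 + d(12, -6))*x(2) = (26 + (-12 - 1*12))*(3 + 2**2) = (26 + (-12 - 12))*(3 + 4) = (26 - 24)*7 = 2*7 = 14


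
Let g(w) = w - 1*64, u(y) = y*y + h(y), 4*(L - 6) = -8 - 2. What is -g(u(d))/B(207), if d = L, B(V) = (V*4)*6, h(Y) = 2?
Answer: 199/19872 ≈ 0.010014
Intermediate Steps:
L = 7/2 (L = 6 + (-8 - 2)/4 = 6 + (¼)*(-10) = 6 - 5/2 = 7/2 ≈ 3.5000)
B(V) = 24*V (B(V) = (4*V)*6 = 24*V)
d = 7/2 ≈ 3.5000
u(y) = 2 + y² (u(y) = y*y + 2 = y² + 2 = 2 + y²)
g(w) = -64 + w (g(w) = w - 64 = -64 + w)
-g(u(d))/B(207) = -(-64 + (2 + (7/2)²))/(24*207) = -(-64 + (2 + 49/4))/4968 = -(-64 + 57/4)/4968 = -(-199)/(4*4968) = -1*(-199/19872) = 199/19872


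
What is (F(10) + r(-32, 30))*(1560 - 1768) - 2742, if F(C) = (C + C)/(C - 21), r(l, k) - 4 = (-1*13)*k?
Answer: 857166/11 ≈ 77924.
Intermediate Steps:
r(l, k) = 4 - 13*k (r(l, k) = 4 + (-1*13)*k = 4 - 13*k)
F(C) = 2*C/(-21 + C) (F(C) = (2*C)/(-21 + C) = 2*C/(-21 + C))
(F(10) + r(-32, 30))*(1560 - 1768) - 2742 = (2*10/(-21 + 10) + (4 - 13*30))*(1560 - 1768) - 2742 = (2*10/(-11) + (4 - 390))*(-208) - 2742 = (2*10*(-1/11) - 386)*(-208) - 2742 = (-20/11 - 386)*(-208) - 2742 = -4266/11*(-208) - 2742 = 887328/11 - 2742 = 857166/11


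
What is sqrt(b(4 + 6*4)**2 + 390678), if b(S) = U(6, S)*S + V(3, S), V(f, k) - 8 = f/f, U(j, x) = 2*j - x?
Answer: sqrt(583399) ≈ 763.81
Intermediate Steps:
U(j, x) = -x + 2*j
V(f, k) = 9 (V(f, k) = 8 + f/f = 8 + 1 = 9)
b(S) = 9 + S*(12 - S) (b(S) = (-S + 2*6)*S + 9 = (-S + 12)*S + 9 = (12 - S)*S + 9 = S*(12 - S) + 9 = 9 + S*(12 - S))
sqrt(b(4 + 6*4)**2 + 390678) = sqrt((9 - (4 + 6*4)*(-12 + (4 + 6*4)))**2 + 390678) = sqrt((9 - (4 + 24)*(-12 + (4 + 24)))**2 + 390678) = sqrt((9 - 1*28*(-12 + 28))**2 + 390678) = sqrt((9 - 1*28*16)**2 + 390678) = sqrt((9 - 448)**2 + 390678) = sqrt((-439)**2 + 390678) = sqrt(192721 + 390678) = sqrt(583399)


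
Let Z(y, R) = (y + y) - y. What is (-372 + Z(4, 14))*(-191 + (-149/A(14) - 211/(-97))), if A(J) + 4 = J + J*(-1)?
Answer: 5410612/97 ≈ 55780.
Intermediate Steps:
Z(y, R) = y (Z(y, R) = 2*y - y = y)
A(J) = -4 (A(J) = -4 + (J + J*(-1)) = -4 + (J - J) = -4 + 0 = -4)
(-372 + Z(4, 14))*(-191 + (-149/A(14) - 211/(-97))) = (-372 + 4)*(-191 + (-149/(-4) - 211/(-97))) = -368*(-191 + (-149*(-¼) - 211*(-1/97))) = -368*(-191 + (149/4 + 211/97)) = -368*(-191 + 15297/388) = -368*(-58811/388) = 5410612/97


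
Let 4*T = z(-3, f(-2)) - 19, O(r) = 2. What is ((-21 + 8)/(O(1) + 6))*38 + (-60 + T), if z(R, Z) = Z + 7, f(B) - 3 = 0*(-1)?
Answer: -124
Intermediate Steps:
f(B) = 3 (f(B) = 3 + 0*(-1) = 3 + 0 = 3)
z(R, Z) = 7 + Z
T = -9/4 (T = ((7 + 3) - 19)/4 = (10 - 19)/4 = (¼)*(-9) = -9/4 ≈ -2.2500)
((-21 + 8)/(O(1) + 6))*38 + (-60 + T) = ((-21 + 8)/(2 + 6))*38 + (-60 - 9/4) = -13/8*38 - 249/4 = -247/4 - 249/4 = -124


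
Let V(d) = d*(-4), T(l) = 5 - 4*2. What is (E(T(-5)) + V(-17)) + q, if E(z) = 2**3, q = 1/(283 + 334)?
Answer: 46893/617 ≈ 76.002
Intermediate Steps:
T(l) = -3 (T(l) = 5 - 8 = -3)
V(d) = -4*d
q = 1/617 ≈ 0.0016207
E(z) = 8
(E(T(-5)) + V(-17)) + q = (8 - 4*(-17)) + 1/617 = (8 + 68) + 1/617 = 76 + 1/617 = 46893/617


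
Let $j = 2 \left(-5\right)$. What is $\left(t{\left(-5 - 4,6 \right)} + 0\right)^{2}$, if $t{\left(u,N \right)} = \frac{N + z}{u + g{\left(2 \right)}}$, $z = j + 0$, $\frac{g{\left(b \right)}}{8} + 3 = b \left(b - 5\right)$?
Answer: $\frac{16}{6561} \approx 0.0024387$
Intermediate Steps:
$g{\left(b \right)} = -24 + 8 b \left(-5 + b\right)$ ($g{\left(b \right)} = -24 + 8 b \left(b - 5\right) = -24 + 8 b \left(-5 + b\right)$)
$j = -10$
$z = -10$ ($z = -10 + 0 = -10$)
$t{\left(u,N \right)} = \frac{-10 + N}{-72 + u}$ ($t{\left(u,N \right)} = \frac{N - 10}{u - \left(104 - 32\right)} = \frac{-10 + N}{u - 72} = \frac{-10 + N}{-72 + u}$)
$\left(t{\left(-5 - 4,6 \right)} + 0\right)^{2} = \left(\frac{-10 + 6}{-72 - 9} + 0\right)^{2} = \left(\frac{1}{-72 - 9} \left(-4\right) + 0\right)^{2} = \left(\frac{1}{-81} \left(-4\right) + 0\right)^{2} = \left(\left(- \frac{1}{81}\right) \left(-4\right) + 0\right)^{2} = \left(\frac{4}{81} + 0\right)^{2} = \left(\frac{4}{81}\right)^{2} = \frac{16}{6561}$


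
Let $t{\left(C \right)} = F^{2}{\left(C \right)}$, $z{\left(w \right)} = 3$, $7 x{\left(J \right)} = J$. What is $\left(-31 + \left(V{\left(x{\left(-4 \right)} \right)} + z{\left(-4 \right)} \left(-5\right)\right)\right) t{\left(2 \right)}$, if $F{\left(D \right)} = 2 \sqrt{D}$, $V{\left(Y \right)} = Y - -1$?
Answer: $- \frac{2552}{7} \approx -364.57$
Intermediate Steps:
$x{\left(J \right)} = \frac{J}{7}$
$V{\left(Y \right)} = 1 + Y$ ($V{\left(Y \right)} = Y + 1 = 1 + Y$)
$t{\left(C \right)} = 4 C$ ($t{\left(C \right)} = \left(2 \sqrt{C}\right)^{2} = 4 C$)
$\left(-31 + \left(V{\left(x{\left(-4 \right)} \right)} + z{\left(-4 \right)} \left(-5\right)\right)\right) t{\left(2 \right)} = \left(-31 + \left(\left(1 + \frac{1}{7} \left(-4\right)\right) + 3 \left(-5\right)\right)\right) 4 \cdot 2 = \left(-31 + \left(\left(1 - \frac{4}{7}\right) - 15\right)\right) 8 = \left(-31 + \left(\frac{3}{7} - 15\right)\right) 8 = \left(-31 - \frac{102}{7}\right) 8 = \left(- \frac{319}{7}\right) 8 = - \frac{2552}{7}$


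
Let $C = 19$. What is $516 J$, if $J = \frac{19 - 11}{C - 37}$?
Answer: $- \frac{688}{3} \approx -229.33$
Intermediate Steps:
$J = - \frac{4}{9}$ ($J = \frac{19 - 11}{19 - 37} = \frac{8}{-18} = 8 \left(- \frac{1}{18}\right) = - \frac{4}{9} \approx -0.44444$)
$516 J = 516 \left(- \frac{4}{9}\right) = - \frac{688}{3}$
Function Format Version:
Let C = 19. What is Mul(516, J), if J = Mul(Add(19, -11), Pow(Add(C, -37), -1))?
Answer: Rational(-688, 3) ≈ -229.33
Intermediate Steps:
J = Rational(-4, 9) (J = Mul(Add(19, -11), Pow(Add(19, -37), -1)) = Mul(8, Pow(-18, -1)) = Mul(8, Rational(-1, 18)) = Rational(-4, 9) ≈ -0.44444)
Mul(516, J) = Mul(516, Rational(-4, 9)) = Rational(-688, 3)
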